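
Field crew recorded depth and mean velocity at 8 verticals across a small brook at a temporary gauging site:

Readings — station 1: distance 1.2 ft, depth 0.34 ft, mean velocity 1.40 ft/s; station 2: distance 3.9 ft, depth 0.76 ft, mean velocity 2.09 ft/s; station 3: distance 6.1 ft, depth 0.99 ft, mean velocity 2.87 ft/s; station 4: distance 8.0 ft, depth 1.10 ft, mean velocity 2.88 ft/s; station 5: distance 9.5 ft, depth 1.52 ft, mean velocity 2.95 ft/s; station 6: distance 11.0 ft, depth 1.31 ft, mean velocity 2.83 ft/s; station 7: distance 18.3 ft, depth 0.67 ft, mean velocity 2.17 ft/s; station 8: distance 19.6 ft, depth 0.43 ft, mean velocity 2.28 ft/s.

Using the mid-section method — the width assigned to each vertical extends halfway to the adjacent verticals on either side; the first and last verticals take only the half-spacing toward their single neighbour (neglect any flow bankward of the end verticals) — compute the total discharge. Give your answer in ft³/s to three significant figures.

w_1 = (3.9 − 1.2)/2 = 1.35 ft; q_1 = 1.40 × 0.34 × 1.35 = 0.6426 ft³/s
w_2 = (6.1 − 1.2)/2 = 2.45 ft; q_2 = 2.09 × 0.76 × 2.45 = 3.892 ft³/s
w_3 = (8.0 − 3.9)/2 = 2.05 ft; q_3 = 2.87 × 0.99 × 2.05 = 5.825 ft³/s
w_4 = (9.5 − 6.1)/2 = 1.7 ft; q_4 = 2.88 × 1.10 × 1.7 = 5.386 ft³/s
w_5 = (11.0 − 8.0)/2 = 1.5 ft; q_5 = 2.95 × 1.52 × 1.5 = 6.726 ft³/s
w_6 = (18.3 − 9.5)/2 = 4.4 ft; q_6 = 2.83 × 1.31 × 4.4 = 16.31 ft³/s
w_7 = (19.6 − 11.0)/2 = 4.3 ft; q_7 = 2.17 × 0.67 × 4.3 = 6.252 ft³/s
w_8 = (19.6 − 18.3)/2 = 0.65 ft; q_8 = 2.28 × 0.43 × 0.65 = 0.6373 ft³/s
Q = Σ qᵢ = 45.67 ft³/s

45.7 ft³/s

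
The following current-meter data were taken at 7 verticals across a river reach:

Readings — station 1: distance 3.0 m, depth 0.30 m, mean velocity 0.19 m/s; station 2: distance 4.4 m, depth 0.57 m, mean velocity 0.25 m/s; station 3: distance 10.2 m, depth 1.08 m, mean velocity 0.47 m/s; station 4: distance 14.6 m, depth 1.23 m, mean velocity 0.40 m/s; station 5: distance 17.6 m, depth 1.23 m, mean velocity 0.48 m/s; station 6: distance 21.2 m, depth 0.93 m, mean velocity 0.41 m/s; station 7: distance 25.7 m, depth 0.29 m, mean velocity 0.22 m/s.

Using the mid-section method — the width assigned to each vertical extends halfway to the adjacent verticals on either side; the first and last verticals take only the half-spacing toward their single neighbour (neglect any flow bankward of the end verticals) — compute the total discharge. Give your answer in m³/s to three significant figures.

w_1 = (4.4 − 3.0)/2 = 0.7 m; q_1 = 0.19 × 0.30 × 0.7 = 0.03990 m³/s
w_2 = (10.2 − 3.0)/2 = 3.6 m; q_2 = 0.25 × 0.57 × 3.6 = 0.5130 m³/s
w_3 = (14.6 − 4.4)/2 = 5.1 m; q_3 = 0.47 × 1.08 × 5.1 = 2.589 m³/s
w_4 = (17.6 − 10.2)/2 = 3.7 m; q_4 = 0.40 × 1.23 × 3.7 = 1.820 m³/s
w_5 = (21.2 − 14.6)/2 = 3.3 m; q_5 = 0.48 × 1.23 × 3.3 = 1.948 m³/s
w_6 = (25.7 − 17.6)/2 = 4.05 m; q_6 = 0.41 × 0.93 × 4.05 = 1.544 m³/s
w_7 = (25.7 − 21.2)/2 = 2.25 m; q_7 = 0.22 × 0.29 × 2.25 = 0.1436 m³/s
Q = Σ qᵢ = 8.598 m³/s

8.60 m³/s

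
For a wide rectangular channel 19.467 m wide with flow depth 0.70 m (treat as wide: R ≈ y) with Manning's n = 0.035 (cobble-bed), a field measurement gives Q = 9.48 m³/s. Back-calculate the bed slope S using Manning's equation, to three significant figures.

0.000954

A = b·y = 19.467 × 0.70 = 13.63 m²
Wide channel: R ≈ y = 0.70 m
S = (Q·n / (1·A·R^(2/3)))² = (9.48×0.035 / (1×13.63×0.7884))² = 0.0009539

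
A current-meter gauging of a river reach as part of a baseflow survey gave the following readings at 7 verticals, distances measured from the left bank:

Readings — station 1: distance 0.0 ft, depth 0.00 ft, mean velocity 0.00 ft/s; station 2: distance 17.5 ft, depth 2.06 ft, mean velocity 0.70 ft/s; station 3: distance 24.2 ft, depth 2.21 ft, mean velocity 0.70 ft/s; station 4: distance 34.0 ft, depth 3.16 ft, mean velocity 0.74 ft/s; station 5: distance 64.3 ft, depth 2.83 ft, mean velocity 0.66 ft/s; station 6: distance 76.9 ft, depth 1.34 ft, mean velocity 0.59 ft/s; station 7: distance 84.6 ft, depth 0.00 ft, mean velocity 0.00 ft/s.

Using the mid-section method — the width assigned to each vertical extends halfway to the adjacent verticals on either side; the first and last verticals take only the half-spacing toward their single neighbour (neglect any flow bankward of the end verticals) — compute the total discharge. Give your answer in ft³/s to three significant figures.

w_2 = (24.2 − 0.0)/2 = 12.1 ft; q_2 = 0.70 × 2.06 × 12.1 = 17.45 ft³/s
w_3 = (34.0 − 17.5)/2 = 8.25 ft; q_3 = 0.70 × 2.21 × 8.25 = 12.76 ft³/s
w_4 = (64.3 − 24.2)/2 = 20.05 ft; q_4 = 0.74 × 3.16 × 20.05 = 46.88 ft³/s
w_5 = (76.9 − 34.0)/2 = 21.45 ft; q_5 = 0.66 × 2.83 × 21.45 = 40.06 ft³/s
w_6 = (84.6 − 64.3)/2 = 10.15 ft; q_6 = 0.59 × 1.34 × 10.15 = 8.025 ft³/s
Stations 1, 7 contribute zero (depth or velocity is 0).
Q = Σ qᵢ = 125.2 ft³/s

125 ft³/s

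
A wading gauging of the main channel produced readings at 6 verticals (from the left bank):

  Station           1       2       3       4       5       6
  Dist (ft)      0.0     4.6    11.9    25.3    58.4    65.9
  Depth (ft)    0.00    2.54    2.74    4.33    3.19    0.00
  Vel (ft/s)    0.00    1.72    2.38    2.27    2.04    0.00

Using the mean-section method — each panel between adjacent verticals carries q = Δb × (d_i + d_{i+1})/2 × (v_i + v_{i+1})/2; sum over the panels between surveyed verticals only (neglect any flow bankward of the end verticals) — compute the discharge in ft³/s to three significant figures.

Panel 1-2: Δb = 4.6 ft, d̄ = (0.00+2.54)/2 = 1.27, v̄ = (0.00+1.72)/2 = 0.86 → q = 4.6×1.27×0.86 = 5.024 ft³/s
Panel 2-3: Δb = 7.3 ft, d̄ = (2.54+2.74)/2 = 2.64, v̄ = (1.72+2.38)/2 = 2.05 → q = 7.3×2.64×2.05 = 39.51 ft³/s
Panel 3-4: Δb = 13.4 ft, d̄ = (2.74+4.33)/2 = 3.535, v̄ = (2.38+2.27)/2 = 2.325 → q = 13.4×3.535×2.325 = 110.1 ft³/s
Panel 4-5: Δb = 33.1 ft, d̄ = (4.33+3.19)/2 = 3.76, v̄ = (2.27+2.04)/2 = 2.155 → q = 33.1×3.76×2.155 = 268.2 ft³/s
Panel 5-6: Δb = 7.5 ft, d̄ = (3.19+0.00)/2 = 1.595, v̄ = (2.04+0.00)/2 = 1.02 → q = 7.5×1.595×1.02 = 12.20 ft³/s
Q = Σ q = 435.1 ft³/s

435 ft³/s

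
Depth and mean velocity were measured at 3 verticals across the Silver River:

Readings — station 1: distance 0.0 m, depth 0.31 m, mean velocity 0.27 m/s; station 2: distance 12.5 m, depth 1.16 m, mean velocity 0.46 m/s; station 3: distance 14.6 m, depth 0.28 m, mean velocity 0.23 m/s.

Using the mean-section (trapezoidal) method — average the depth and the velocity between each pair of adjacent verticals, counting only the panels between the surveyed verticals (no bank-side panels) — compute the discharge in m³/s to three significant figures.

3.88 m³/s

Panel 1-2: Δb = 12.5 m, d̄ = (0.31+1.16)/2 = 0.735, v̄ = (0.27+0.46)/2 = 0.365 → q = 12.5×0.735×0.365 = 3.353 m³/s
Panel 2-3: Δb = 2.1 m, d̄ = (1.16+0.28)/2 = 0.72, v̄ = (0.46+0.23)/2 = 0.345 → q = 2.1×0.72×0.345 = 0.5216 m³/s
Q = Σ q = 3.875 m³/s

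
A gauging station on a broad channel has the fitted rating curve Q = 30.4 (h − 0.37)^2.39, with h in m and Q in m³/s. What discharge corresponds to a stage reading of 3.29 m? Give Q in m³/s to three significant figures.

394 m³/s

Q = 30.4 × (3.29 − 0.37)^2.39 = 30.4 × 2.92^2.39 = 393.7 m³/s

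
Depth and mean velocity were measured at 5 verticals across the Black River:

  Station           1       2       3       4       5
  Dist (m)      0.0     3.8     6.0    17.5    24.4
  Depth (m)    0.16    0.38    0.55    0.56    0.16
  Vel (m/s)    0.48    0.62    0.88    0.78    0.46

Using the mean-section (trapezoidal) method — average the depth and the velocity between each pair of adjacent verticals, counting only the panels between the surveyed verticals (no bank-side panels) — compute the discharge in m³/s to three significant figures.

Panel 1-2: Δb = 3.8 m, d̄ = (0.16+0.38)/2 = 0.27, v̄ = (0.48+0.62)/2 = 0.55 → q = 3.8×0.27×0.55 = 0.5643 m³/s
Panel 2-3: Δb = 2.2 m, d̄ = (0.38+0.55)/2 = 0.465, v̄ = (0.62+0.88)/2 = 0.75 → q = 2.2×0.465×0.75 = 0.7673 m³/s
Panel 3-4: Δb = 11.5 m, d̄ = (0.55+0.56)/2 = 0.555, v̄ = (0.88+0.78)/2 = 0.83 → q = 11.5×0.555×0.83 = 5.297 m³/s
Panel 4-5: Δb = 6.9 m, d̄ = (0.56+0.16)/2 = 0.36, v̄ = (0.78+0.46)/2 = 0.62 → q = 6.9×0.36×0.62 = 1.540 m³/s
Q = Σ q = 8.169 m³/s

8.17 m³/s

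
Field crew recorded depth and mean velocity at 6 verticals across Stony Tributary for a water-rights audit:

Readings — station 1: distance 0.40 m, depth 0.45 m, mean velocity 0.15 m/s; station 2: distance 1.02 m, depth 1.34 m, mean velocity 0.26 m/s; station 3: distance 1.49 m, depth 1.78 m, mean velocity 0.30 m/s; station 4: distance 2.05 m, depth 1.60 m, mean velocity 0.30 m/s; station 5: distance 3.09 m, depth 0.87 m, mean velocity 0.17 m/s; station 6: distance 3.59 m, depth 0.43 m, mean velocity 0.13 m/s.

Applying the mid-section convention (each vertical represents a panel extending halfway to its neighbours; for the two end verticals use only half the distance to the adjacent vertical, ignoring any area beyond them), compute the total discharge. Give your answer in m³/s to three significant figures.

w_1 = (1.02 − 0.40)/2 = 0.31 m; q_1 = 0.15 × 0.45 × 0.31 = 0.02093 m³/s
w_2 = (1.49 − 0.40)/2 = 0.545 m; q_2 = 0.26 × 1.34 × 0.545 = 0.1899 m³/s
w_3 = (2.05 − 1.02)/2 = 0.515 m; q_3 = 0.30 × 1.78 × 0.515 = 0.2750 m³/s
w_4 = (3.09 − 1.49)/2 = 0.8 m; q_4 = 0.30 × 1.60 × 0.8 = 0.3840 m³/s
w_5 = (3.59 − 2.05)/2 = 0.77 m; q_5 = 0.17 × 0.87 × 0.77 = 0.1139 m³/s
w_6 = (3.59 − 3.09)/2 = 0.25 m; q_6 = 0.13 × 0.43 × 0.25 = 0.01398 m³/s
Q = Σ qᵢ = 0.9977 m³/s

0.998 m³/s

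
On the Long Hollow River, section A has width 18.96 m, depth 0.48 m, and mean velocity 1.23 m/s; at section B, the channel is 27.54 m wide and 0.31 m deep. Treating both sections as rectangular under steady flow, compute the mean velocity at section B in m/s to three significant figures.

Q = A₁V₁ = (18.96×0.48) × 1.23 = 11.19 m³/s
A₂ = 27.54 × 0.31 = 8.537 m²
V₂ = Q/A₂ = 11.19/8.537 = 1.311 m/s

1.31 m/s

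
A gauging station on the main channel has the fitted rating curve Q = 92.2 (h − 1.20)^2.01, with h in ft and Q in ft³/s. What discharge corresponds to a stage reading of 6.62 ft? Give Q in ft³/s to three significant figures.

2750 ft³/s

Q = 92.2 × (6.62 − 1.20)^2.01 = 92.2 × 5.42^2.01 = 2755 ft³/s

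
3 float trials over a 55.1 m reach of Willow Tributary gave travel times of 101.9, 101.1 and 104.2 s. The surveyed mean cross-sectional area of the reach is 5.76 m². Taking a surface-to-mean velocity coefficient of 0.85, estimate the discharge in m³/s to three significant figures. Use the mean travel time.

t̄ = (101.9 + 101.1 + 104.2) / 3 = 102.4 s
v_surface = L / t̄ = 55.1 / 102.4 = 0.5381 m/s
v_mean = 0.85 × 0.5381 = 0.4574 m/s
Q = A × v_mean = 5.76 × 0.4574 = 2.634 m³/s

2.63 m³/s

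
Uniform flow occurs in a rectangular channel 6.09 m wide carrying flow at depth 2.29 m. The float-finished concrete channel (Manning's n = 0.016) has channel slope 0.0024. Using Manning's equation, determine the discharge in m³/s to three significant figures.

A = b·y = 6.09 × 2.29 = 13.95 m²
P = b + 2y = 6.09 + 2×2.29 = 10.67 m
R = A/P = 13.95/10.67 = 1.307 m
Q = (1/n)·A·R^(2/3)·S^(1/2) = (1/0.016) × 13.95 × 1.307^(2/3) × 0.0024^(1/2) = 51.05 m³/s

51.0 m³/s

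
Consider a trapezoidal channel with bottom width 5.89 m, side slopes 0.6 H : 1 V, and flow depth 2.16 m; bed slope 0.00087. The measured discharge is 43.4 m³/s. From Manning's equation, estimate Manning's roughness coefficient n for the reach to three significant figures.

0.0133

A = (b + z·y)·y = (5.89 + 0.6×2.16)×2.16 = 15.52 m²
P = b + 2y√(1+z²) = 5.89 + 2×2.16×√(1+0.6²) = 10.93 m
R = A/P = 15.52/10.93 = 1.420 m
n = (1/Q)·A·R^(2/3)·S^(1/2) = (1/43.4) × 15.52 × 1.264 × 0.02950 = 0.01333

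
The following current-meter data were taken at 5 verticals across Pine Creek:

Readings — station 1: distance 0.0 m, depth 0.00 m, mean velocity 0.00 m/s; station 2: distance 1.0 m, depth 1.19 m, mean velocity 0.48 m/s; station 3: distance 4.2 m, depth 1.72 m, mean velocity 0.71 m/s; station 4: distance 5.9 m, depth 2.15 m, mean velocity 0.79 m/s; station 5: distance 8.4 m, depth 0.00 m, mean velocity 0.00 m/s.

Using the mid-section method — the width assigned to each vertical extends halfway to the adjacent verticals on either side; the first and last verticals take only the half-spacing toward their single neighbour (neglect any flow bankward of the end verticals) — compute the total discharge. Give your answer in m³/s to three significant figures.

w_2 = (4.2 − 0.0)/2 = 2.1 m; q_2 = 0.48 × 1.19 × 2.1 = 1.200 m³/s
w_3 = (5.9 − 1.0)/2 = 2.45 m; q_3 = 0.71 × 1.72 × 2.45 = 2.992 m³/s
w_4 = (8.4 − 4.2)/2 = 2.1 m; q_4 = 0.79 × 2.15 × 2.1 = 3.567 m³/s
Stations 1, 5 contribute zero (depth or velocity is 0).
Q = Σ qᵢ = 7.758 m³/s

7.76 m³/s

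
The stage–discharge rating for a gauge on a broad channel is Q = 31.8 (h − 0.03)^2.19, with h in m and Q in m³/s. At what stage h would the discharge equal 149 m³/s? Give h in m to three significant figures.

h − h₀ = (Q/C)^(1/b) = (149/31.8)^(1/2.19) = 2.024 m
h = 0.03 + 2.024 = 2.054 m

2.05 m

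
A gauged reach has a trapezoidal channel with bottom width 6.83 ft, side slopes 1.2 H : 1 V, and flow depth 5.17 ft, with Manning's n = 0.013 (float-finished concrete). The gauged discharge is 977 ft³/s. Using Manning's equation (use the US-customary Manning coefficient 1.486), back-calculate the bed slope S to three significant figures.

0.00383

A = (b + z·y)·y = (6.83 + 1.2×5.17)×5.17 = 67.39 ft²
P = b + 2y√(1+z²) = 6.83 + 2×5.17×√(1+1.2²) = 22.98 ft
R = A/P = 67.39/22.98 = 2.932 ft
S = (Q·n / (1.486·A·R^(2/3)))² = (977×0.013 / (1.486×67.39×2.049))² = 0.003833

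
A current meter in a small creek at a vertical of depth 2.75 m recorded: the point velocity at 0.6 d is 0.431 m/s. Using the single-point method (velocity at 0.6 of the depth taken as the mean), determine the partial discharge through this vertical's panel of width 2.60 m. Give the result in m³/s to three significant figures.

3.08 m³/s

v̄ = v₀.₆ = 0.431 m/s
q = v̄ × d × w = 0.4310 × 2.75 × 2.60 = 3.082 m³/s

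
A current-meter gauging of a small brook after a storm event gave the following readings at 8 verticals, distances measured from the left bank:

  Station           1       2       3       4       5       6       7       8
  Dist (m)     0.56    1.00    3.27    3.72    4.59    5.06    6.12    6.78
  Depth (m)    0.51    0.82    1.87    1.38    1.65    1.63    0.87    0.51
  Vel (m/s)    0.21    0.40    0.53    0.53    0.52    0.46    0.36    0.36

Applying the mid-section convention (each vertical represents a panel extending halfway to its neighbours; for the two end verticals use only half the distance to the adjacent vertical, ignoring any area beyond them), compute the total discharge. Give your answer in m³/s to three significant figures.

w_1 = (1.00 − 0.56)/2 = 0.22 m; q_1 = 0.21 × 0.51 × 0.22 = 0.02356 m³/s
w_2 = (3.27 − 0.56)/2 = 1.355 m; q_2 = 0.40 × 0.82 × 1.355 = 0.4444 m³/s
w_3 = (3.72 − 1.00)/2 = 1.36 m; q_3 = 0.53 × 1.87 × 1.36 = 1.348 m³/s
w_4 = (4.59 − 3.27)/2 = 0.66 m; q_4 = 0.53 × 1.38 × 0.66 = 0.4827 m³/s
w_5 = (5.06 − 3.72)/2 = 0.67 m; q_5 = 0.52 × 1.65 × 0.67 = 0.5749 m³/s
w_6 = (6.12 − 4.59)/2 = 0.765 m; q_6 = 0.46 × 1.63 × 0.765 = 0.5736 m³/s
w_7 = (6.78 − 5.06)/2 = 0.86 m; q_7 = 0.36 × 0.87 × 0.86 = 0.2694 m³/s
w_8 = (6.78 − 6.12)/2 = 0.33 m; q_8 = 0.36 × 0.51 × 0.33 = 0.06059 m³/s
Q = Σ qᵢ = 3.777 m³/s

3.78 m³/s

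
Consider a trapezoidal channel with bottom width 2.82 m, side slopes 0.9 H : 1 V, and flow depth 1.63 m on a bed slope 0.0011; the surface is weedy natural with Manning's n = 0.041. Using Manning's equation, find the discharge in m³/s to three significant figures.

A = (b + z·y)·y = (2.82 + 0.9×1.63)×1.63 = 6.988 m²
P = b + 2y√(1+z²) = 2.82 + 2×1.63×√(1+0.9²) = 7.206 m
R = A/P = 6.988/7.206 = 0.9697 m
Q = (1/n)·A·R^(2/3)·S^(1/2) = (1/0.041) × 6.988 × 0.9697^(2/3) × 0.0011^(1/2) = 5.538 m³/s

5.54 m³/s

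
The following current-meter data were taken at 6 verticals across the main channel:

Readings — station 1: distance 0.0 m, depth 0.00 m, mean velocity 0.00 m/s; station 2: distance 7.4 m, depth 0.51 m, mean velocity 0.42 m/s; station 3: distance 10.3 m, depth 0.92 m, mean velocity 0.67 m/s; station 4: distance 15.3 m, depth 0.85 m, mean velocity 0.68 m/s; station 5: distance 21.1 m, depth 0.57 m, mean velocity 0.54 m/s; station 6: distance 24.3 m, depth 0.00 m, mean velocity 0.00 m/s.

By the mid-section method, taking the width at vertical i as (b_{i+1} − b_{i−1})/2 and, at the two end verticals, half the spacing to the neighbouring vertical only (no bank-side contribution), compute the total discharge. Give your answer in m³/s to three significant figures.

w_2 = (10.3 − 0.0)/2 = 5.15 m; q_2 = 0.42 × 0.51 × 5.15 = 1.103 m³/s
w_3 = (15.3 − 7.4)/2 = 3.95 m; q_3 = 0.67 × 0.92 × 3.95 = 2.435 m³/s
w_4 = (21.1 − 10.3)/2 = 5.4 m; q_4 = 0.68 × 0.85 × 5.4 = 3.121 m³/s
w_5 = (24.3 − 15.3)/2 = 4.5 m; q_5 = 0.54 × 0.57 × 4.5 = 1.385 m³/s
Stations 1, 6 contribute zero (depth or velocity is 0).
Q = Σ qᵢ = 8.044 m³/s

8.04 m³/s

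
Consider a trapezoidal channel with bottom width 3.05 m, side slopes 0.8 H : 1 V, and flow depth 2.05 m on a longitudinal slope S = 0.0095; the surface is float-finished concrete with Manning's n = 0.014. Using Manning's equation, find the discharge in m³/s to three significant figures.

73.8 m³/s

A = (b + z·y)·y = (3.05 + 0.8×2.05)×2.05 = 9.615 m²
P = b + 2y√(1+z²) = 3.05 + 2×2.05×√(1+0.8²) = 8.301 m
R = A/P = 9.615/8.301 = 1.158 m
Q = (1/n)·A·R^(2/3)·S^(1/2) = (1/0.014) × 9.615 × 1.158^(2/3) × 0.0095^(1/2) = 73.83 m³/s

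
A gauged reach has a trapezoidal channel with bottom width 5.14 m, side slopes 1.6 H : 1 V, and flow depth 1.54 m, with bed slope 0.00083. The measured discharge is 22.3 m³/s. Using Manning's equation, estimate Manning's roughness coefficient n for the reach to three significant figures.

A = (b + z·y)·y = (5.14 + 1.6×1.54)×1.54 = 11.71 m²
P = b + 2y√(1+z²) = 5.14 + 2×1.54×√(1+1.6²) = 10.95 m
R = A/P = 11.71/10.95 = 1.069 m
n = (1/Q)·A·R^(2/3)·S^(1/2) = (1/22.3) × 11.71 × 1.046 × 0.02881 = 0.01582

0.0158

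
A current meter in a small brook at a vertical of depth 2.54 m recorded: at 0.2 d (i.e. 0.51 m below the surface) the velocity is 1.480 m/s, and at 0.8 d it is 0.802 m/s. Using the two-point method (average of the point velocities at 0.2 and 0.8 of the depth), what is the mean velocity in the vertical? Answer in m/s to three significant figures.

1.14 m/s

v̄ = (1.480 + 0.802) / 2 = 1.141 m/s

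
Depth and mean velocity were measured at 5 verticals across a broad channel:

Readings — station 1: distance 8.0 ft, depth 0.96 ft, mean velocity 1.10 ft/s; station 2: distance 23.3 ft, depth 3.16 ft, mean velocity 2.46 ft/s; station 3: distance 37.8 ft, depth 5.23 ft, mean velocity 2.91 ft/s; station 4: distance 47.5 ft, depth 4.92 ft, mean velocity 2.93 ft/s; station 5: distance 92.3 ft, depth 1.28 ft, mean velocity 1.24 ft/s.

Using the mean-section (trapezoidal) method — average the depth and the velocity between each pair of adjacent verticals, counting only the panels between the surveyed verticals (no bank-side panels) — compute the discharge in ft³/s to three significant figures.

653 ft³/s

Panel 1-2: Δb = 15.3 ft, d̄ = (0.96+3.16)/2 = 2.06, v̄ = (1.10+2.46)/2 = 1.78 → q = 15.3×2.06×1.78 = 56.10 ft³/s
Panel 2-3: Δb = 14.5 ft, d̄ = (3.16+5.23)/2 = 4.195, v̄ = (2.46+2.91)/2 = 2.685 → q = 14.5×4.195×2.685 = 163.3 ft³/s
Panel 3-4: Δb = 9.7 ft, d̄ = (5.23+4.92)/2 = 5.075, v̄ = (2.91+2.93)/2 = 2.92 → q = 9.7×5.075×2.92 = 143.7 ft³/s
Panel 4-5: Δb = 44.8 ft, d̄ = (4.92+1.28)/2 = 3.1, v̄ = (2.93+1.24)/2 = 2.085 → q = 44.8×3.1×2.085 = 289.6 ft³/s
Q = Σ q = 652.7 ft³/s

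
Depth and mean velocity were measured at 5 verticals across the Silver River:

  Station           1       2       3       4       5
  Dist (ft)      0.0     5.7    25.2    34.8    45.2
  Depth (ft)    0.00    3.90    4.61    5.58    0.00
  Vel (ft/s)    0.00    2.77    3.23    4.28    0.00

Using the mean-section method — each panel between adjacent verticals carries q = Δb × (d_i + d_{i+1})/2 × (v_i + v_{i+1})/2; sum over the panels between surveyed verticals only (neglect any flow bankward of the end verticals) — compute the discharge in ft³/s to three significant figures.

Panel 1-2: Δb = 5.7 ft, d̄ = (0.00+3.90)/2 = 1.95, v̄ = (0.00+2.77)/2 = 1.385 → q = 5.7×1.95×1.385 = 15.39 ft³/s
Panel 2-3: Δb = 19.5 ft, d̄ = (3.90+4.61)/2 = 4.255, v̄ = (2.77+3.23)/2 = 3 → q = 19.5×4.255×3 = 248.9 ft³/s
Panel 3-4: Δb = 9.6 ft, d̄ = (4.61+5.58)/2 = 5.095, v̄ = (3.23+4.28)/2 = 3.755 → q = 9.6×5.095×3.755 = 183.7 ft³/s
Panel 4-5: Δb = 10.4 ft, d̄ = (5.58+0.00)/2 = 2.79, v̄ = (4.28+0.00)/2 = 2.14 → q = 10.4×2.79×2.14 = 62.09 ft³/s
Q = Σ q = 510.1 ft³/s

510 ft³/s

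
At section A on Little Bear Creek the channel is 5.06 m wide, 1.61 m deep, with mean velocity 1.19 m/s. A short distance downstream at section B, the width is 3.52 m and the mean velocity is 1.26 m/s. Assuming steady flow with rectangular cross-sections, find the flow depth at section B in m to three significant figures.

Q = A₁V₁ = (5.06×1.61) × 1.19 = 9.694 m³/s
d₂ = Q/(b₂ V₂) = 9.694/(3.52×1.26) = 2.186 m

2.19 m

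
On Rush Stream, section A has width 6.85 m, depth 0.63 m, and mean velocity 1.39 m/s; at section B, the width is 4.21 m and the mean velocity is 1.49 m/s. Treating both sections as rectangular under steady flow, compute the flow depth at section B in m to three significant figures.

0.956 m

Q = A₁V₁ = (6.85×0.63) × 1.39 = 5.999 m³/s
d₂ = Q/(b₂ V₂) = 5.999/(4.21×1.49) = 0.9563 m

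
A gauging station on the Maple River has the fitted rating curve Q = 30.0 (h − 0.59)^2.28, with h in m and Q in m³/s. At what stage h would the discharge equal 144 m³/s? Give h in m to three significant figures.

2.58 m

h − h₀ = (Q/C)^(1/b) = (144/30.0)^(1/2.28) = 1.990 m
h = 0.59 + 1.990 = 2.580 m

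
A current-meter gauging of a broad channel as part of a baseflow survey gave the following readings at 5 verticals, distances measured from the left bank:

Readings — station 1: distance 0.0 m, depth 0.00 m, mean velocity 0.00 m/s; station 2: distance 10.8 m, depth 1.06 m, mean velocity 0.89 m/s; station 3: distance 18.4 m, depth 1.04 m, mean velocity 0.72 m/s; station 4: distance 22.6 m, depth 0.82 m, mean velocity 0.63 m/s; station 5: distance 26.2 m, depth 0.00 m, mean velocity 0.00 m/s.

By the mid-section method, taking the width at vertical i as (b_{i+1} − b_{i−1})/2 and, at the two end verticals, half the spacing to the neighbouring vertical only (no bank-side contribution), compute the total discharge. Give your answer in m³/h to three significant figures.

w_2 = (18.4 − 0.0)/2 = 9.2 m; q_2 = 0.89 × 1.06 × 9.2 = 8.679 m³/s
w_3 = (22.6 − 10.8)/2 = 5.9 m; q_3 = 0.72 × 1.04 × 5.9 = 4.418 m³/s
w_4 = (26.2 − 18.4)/2 = 3.9 m; q_4 = 0.63 × 0.82 × 3.9 = 2.015 m³/s
Stations 1, 5 contribute zero (depth or velocity is 0).
Q = Σ qᵢ = 15.11 m³/s
= 15.11 × 3600 = 54400 m³/h

54400 m³/h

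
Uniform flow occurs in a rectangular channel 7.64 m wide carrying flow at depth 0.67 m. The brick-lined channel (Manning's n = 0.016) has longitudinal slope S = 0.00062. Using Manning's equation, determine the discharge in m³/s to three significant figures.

5.48 m³/s

A = b·y = 7.64 × 0.67 = 5.119 m²
P = b + 2y = 7.64 + 2×0.67 = 8.980 m
R = A/P = 5.119/8.980 = 0.5700 m
Q = (1/n)·A·R^(2/3)·S^(1/2) = (1/0.016) × 5.119 × 0.5700^(2/3) × 0.00062^(1/2) = 5.477 m³/s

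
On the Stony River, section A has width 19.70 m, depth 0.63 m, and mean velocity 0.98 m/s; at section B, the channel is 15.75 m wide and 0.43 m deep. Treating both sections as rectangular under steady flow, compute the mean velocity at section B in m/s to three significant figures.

Q = A₁V₁ = (19.70×0.63) × 0.98 = 12.16 m³/s
A₂ = 15.75 × 0.43 = 6.773 m²
V₂ = Q/A₂ = 12.16/6.773 = 1.796 m/s

1.80 m/s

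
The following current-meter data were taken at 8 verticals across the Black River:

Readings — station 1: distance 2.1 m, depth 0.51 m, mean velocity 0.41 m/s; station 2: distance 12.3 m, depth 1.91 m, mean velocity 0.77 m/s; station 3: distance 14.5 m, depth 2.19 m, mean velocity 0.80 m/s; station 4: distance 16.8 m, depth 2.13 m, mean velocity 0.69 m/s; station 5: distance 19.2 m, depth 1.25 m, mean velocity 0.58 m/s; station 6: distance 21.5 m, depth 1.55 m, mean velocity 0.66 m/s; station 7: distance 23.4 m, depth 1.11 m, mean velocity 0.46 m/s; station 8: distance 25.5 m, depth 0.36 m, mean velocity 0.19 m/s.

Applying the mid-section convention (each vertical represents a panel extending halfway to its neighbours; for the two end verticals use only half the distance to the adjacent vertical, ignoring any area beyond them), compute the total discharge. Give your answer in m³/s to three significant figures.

w_1 = (12.3 − 2.1)/2 = 5.1 m; q_1 = 0.41 × 0.51 × 5.1 = 1.066 m³/s
w_2 = (14.5 − 2.1)/2 = 6.2 m; q_2 = 0.77 × 1.91 × 6.2 = 9.118 m³/s
w_3 = (16.8 − 12.3)/2 = 2.25 m; q_3 = 0.80 × 2.19 × 2.25 = 3.942 m³/s
w_4 = (19.2 − 14.5)/2 = 2.35 m; q_4 = 0.69 × 2.13 × 2.35 = 3.454 m³/s
w_5 = (21.5 − 16.8)/2 = 2.35 m; q_5 = 0.58 × 1.25 × 2.35 = 1.704 m³/s
w_6 = (23.4 − 19.2)/2 = 2.1 m; q_6 = 0.66 × 1.55 × 2.1 = 2.148 m³/s
w_7 = (25.5 − 21.5)/2 = 2 m; q_7 = 0.46 × 1.11 × 2 = 1.021 m³/s
w_8 = (25.5 − 23.4)/2 = 1.05 m; q_8 = 0.19 × 0.36 × 1.05 = 0.07182 m³/s
Q = Σ qᵢ = 22.53 m³/s

22.5 m³/s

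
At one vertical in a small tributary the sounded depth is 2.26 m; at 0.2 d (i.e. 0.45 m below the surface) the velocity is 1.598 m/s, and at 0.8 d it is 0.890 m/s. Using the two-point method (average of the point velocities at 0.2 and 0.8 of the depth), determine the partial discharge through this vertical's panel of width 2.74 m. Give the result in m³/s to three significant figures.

v̄ = (1.598 + 0.890) / 2 = 1.244 m/s
q = v̄ × d × w = 1.244 × 2.26 × 2.74 = 7.703 m³/s

7.70 m³/s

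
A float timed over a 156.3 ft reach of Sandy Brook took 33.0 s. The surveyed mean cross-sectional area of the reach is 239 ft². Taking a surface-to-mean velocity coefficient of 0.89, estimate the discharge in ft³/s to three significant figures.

v_surface = L / t̄ = 156.3 / 33 = 4.736 ft/s
v_mean = 0.89 × 4.736 = 4.215 ft/s
Q = A × v_mean = 239 × 4.215 = 1007 ft³/s

1010 ft³/s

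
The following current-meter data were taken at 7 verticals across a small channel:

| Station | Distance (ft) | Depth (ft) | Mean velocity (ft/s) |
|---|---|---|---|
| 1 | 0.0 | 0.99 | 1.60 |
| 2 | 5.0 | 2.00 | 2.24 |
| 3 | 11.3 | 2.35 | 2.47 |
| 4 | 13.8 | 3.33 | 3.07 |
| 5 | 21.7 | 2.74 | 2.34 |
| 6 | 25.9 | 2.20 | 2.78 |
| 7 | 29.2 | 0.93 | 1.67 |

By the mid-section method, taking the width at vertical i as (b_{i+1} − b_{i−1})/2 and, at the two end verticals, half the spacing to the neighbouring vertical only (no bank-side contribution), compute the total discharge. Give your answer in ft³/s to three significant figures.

w_1 = (5.0 − 0.0)/2 = 2.5 ft; q_1 = 1.60 × 0.99 × 2.5 = 3.960 ft³/s
w_2 = (11.3 − 0.0)/2 = 5.65 ft; q_2 = 2.24 × 2.00 × 5.65 = 25.31 ft³/s
w_3 = (13.8 − 5.0)/2 = 4.4 ft; q_3 = 2.47 × 2.35 × 4.4 = 25.54 ft³/s
w_4 = (21.7 − 11.3)/2 = 5.2 ft; q_4 = 3.07 × 3.33 × 5.2 = 53.16 ft³/s
w_5 = (25.9 − 13.8)/2 = 6.05 ft; q_5 = 2.34 × 2.74 × 6.05 = 38.79 ft³/s
w_6 = (29.2 − 21.7)/2 = 3.75 ft; q_6 = 2.78 × 2.20 × 3.75 = 22.94 ft³/s
w_7 = (29.2 − 25.9)/2 = 1.65 ft; q_7 = 1.67 × 0.93 × 1.65 = 2.563 ft³/s
Q = Σ qᵢ = 172.3 ft³/s

172 ft³/s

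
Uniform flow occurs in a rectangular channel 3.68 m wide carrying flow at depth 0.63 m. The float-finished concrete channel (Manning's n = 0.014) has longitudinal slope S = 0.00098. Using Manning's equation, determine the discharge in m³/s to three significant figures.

3.13 m³/s

A = b·y = 3.68 × 0.63 = 2.318 m²
P = b + 2y = 3.68 + 2×0.63 = 4.940 m
R = A/P = 2.318/4.940 = 0.4693 m
Q = (1/n)·A·R^(2/3)·S^(1/2) = (1/0.014) × 2.318 × 0.4693^(2/3) × 0.00098^(1/2) = 3.131 m³/s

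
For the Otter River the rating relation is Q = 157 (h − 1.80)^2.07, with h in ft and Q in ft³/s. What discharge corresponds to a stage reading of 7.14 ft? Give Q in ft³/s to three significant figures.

5030 ft³/s

Q = 157 × (7.14 − 1.80)^2.07 = 157 × 5.34^2.07 = 5034 ft³/s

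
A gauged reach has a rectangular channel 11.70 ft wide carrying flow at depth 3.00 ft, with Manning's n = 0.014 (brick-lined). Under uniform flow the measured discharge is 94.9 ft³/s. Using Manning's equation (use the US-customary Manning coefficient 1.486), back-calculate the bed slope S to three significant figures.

0.000260

A = b·y = 11.70 × 3.00 = 35.10 ft²
P = b + 2y = 11.70 + 2×3.00 = 17.70 ft
R = A/P = 35.10/17.70 = 1.983 ft
S = (Q·n / (1.486·A·R^(2/3)))² = (94.9×0.014 / (1.486×35.10×1.578))² = 0.0002604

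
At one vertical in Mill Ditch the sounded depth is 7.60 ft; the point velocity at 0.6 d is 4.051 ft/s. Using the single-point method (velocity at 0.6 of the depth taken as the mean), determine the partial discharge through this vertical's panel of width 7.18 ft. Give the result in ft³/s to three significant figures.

v̄ = v₀.₆ = 4.051 ft/s
q = v̄ × d × w = 4.051 × 7.60 × 7.18 = 221.1 ft³/s

221 ft³/s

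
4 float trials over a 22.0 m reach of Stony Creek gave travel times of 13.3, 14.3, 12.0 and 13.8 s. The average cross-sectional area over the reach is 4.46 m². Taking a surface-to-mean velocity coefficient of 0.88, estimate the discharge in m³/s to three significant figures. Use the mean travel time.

6.47 m³/s

t̄ = (13.3 + 14.3 + 12.0 + 13.8) / 4 = 13.35 s
v_surface = L / t̄ = 22.0 / 13.35 = 1.648 m/s
v_mean = 0.88 × 1.648 = 1.450 m/s
Q = A × v_mean = 4.46 × 1.450 = 6.468 m³/s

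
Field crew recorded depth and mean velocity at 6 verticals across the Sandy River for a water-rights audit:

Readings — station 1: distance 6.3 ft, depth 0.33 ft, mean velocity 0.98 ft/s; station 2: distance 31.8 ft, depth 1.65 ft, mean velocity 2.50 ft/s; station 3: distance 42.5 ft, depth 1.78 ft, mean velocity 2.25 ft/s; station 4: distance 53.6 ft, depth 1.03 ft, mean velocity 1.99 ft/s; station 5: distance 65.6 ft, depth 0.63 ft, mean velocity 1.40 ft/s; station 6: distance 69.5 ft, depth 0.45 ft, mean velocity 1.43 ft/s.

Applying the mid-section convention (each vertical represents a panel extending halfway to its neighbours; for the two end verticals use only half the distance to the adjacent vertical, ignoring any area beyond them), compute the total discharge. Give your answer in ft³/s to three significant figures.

w_1 = (31.8 − 6.3)/2 = 12.75 ft; q_1 = 0.98 × 0.33 × 12.75 = 4.123 ft³/s
w_2 = (42.5 − 6.3)/2 = 18.1 ft; q_2 = 2.50 × 1.65 × 18.1 = 74.66 ft³/s
w_3 = (53.6 − 31.8)/2 = 10.9 ft; q_3 = 2.25 × 1.78 × 10.9 = 43.65 ft³/s
w_4 = (65.6 − 42.5)/2 = 11.55 ft; q_4 = 1.99 × 1.03 × 11.55 = 23.67 ft³/s
w_5 = (69.5 − 53.6)/2 = 7.95 ft; q_5 = 1.40 × 0.63 × 7.95 = 7.012 ft³/s
w_6 = (69.5 − 65.6)/2 = 1.95 ft; q_6 = 1.43 × 0.45 × 1.95 = 1.255 ft³/s
Q = Σ qᵢ = 154.4 ft³/s

154 ft³/s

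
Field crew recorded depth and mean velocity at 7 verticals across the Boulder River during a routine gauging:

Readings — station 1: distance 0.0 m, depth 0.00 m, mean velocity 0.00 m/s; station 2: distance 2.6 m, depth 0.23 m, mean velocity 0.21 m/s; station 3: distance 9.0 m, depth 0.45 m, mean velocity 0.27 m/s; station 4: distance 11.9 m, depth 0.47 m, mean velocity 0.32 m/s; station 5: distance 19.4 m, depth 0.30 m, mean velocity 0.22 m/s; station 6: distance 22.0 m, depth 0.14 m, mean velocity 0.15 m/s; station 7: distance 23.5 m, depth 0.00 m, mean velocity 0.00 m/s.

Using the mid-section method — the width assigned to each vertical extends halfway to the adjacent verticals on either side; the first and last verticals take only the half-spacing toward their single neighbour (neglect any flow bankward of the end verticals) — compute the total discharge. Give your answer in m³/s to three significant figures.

1.94 m³/s

w_2 = (9.0 − 0.0)/2 = 4.5 m; q_2 = 0.21 × 0.23 × 4.5 = 0.2174 m³/s
w_3 = (11.9 − 2.6)/2 = 4.65 m; q_3 = 0.27 × 0.45 × 4.65 = 0.5650 m³/s
w_4 = (19.4 − 9.0)/2 = 5.2 m; q_4 = 0.32 × 0.47 × 5.2 = 0.7821 m³/s
w_5 = (22.0 − 11.9)/2 = 5.05 m; q_5 = 0.22 × 0.30 × 5.05 = 0.3333 m³/s
w_6 = (23.5 − 19.4)/2 = 2.05 m; q_6 = 0.15 × 0.14 × 2.05 = 0.04305 m³/s
Stations 1, 7 contribute zero (depth or velocity is 0).
Q = Σ qᵢ = 1.941 m³/s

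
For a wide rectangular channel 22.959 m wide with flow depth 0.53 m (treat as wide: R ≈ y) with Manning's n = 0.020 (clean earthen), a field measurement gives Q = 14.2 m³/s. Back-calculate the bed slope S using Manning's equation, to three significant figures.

A = b·y = 22.959 × 0.53 = 12.17 m²
Wide channel: R ≈ y = 0.53 m
S = (Q·n / (1·A·R^(2/3)))² = (14.2×0.020 / (1×12.17×0.6549))² = 0.001270

0.00127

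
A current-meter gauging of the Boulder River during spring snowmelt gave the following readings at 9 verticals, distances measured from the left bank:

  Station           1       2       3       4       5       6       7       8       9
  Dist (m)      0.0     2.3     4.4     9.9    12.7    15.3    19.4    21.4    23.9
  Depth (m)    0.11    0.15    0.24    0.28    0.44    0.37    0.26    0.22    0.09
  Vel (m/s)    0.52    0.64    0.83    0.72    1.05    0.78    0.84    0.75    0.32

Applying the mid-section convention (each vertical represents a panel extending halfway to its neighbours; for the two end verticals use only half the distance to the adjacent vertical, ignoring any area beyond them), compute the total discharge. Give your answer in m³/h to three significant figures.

18600 m³/h

w_1 = (2.3 − 0.0)/2 = 1.15 m; q_1 = 0.52 × 0.11 × 1.15 = 0.06578 m³/s
w_2 = (4.4 − 0.0)/2 = 2.2 m; q_2 = 0.64 × 0.15 × 2.2 = 0.2112 m³/s
w_3 = (9.9 − 2.3)/2 = 3.8 m; q_3 = 0.83 × 0.24 × 3.8 = 0.7570 m³/s
w_4 = (12.7 − 4.4)/2 = 4.15 m; q_4 = 0.72 × 0.28 × 4.15 = 0.8366 m³/s
w_5 = (15.3 − 9.9)/2 = 2.7 m; q_5 = 1.05 × 0.44 × 2.7 = 1.247 m³/s
w_6 = (19.4 − 12.7)/2 = 3.35 m; q_6 = 0.78 × 0.37 × 3.35 = 0.9668 m³/s
w_7 = (21.4 − 15.3)/2 = 3.05 m; q_7 = 0.84 × 0.26 × 3.05 = 0.6661 m³/s
w_8 = (23.9 − 19.4)/2 = 2.25 m; q_8 = 0.75 × 0.22 × 2.25 = 0.3713 m³/s
w_9 = (23.9 − 21.4)/2 = 1.25 m; q_9 = 0.32 × 0.09 × 1.25 = 0.03600 m³/s
Q = Σ qᵢ = 5.158 m³/s
= 5.158 × 3600 = 18570 m³/h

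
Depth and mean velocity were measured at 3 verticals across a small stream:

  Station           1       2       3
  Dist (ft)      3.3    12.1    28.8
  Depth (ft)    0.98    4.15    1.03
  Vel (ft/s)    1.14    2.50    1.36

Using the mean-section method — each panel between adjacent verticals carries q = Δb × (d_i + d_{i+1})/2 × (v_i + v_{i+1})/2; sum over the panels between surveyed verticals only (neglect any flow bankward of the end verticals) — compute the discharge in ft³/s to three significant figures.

Panel 1-2: Δb = 8.8 ft, d̄ = (0.98+4.15)/2 = 2.565, v̄ = (1.14+2.50)/2 = 1.82 → q = 8.8×2.565×1.82 = 41.08 ft³/s
Panel 2-3: Δb = 16.7 ft, d̄ = (4.15+1.03)/2 = 2.59, v̄ = (2.50+1.36)/2 = 1.93 → q = 16.7×2.59×1.93 = 83.48 ft³/s
Q = Σ q = 124.6 ft³/s

125 ft³/s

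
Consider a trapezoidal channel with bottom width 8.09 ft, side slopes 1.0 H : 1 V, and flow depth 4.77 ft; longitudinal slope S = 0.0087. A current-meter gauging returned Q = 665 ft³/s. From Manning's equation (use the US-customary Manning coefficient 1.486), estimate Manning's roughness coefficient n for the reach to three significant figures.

0.0257

A = (b + z·y)·y = (8.09 + 1.0×4.77)×4.77 = 61.34 ft²
P = b + 2y√(1+z²) = 8.09 + 2×4.77×√(1+1.0²) = 21.58 ft
R = A/P = 61.34/21.58 = 2.842 ft
n = (1.486/Q)·A·R^(2/3)·S^(1/2) = (1.486/665) × 61.34 × 2.007 × 0.09327 = 0.02565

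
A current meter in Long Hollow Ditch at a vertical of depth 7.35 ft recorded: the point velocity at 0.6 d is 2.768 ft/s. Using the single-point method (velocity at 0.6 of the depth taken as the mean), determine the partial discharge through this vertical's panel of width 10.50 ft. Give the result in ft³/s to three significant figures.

214 ft³/s

v̄ = v₀.₆ = 2.768 ft/s
q = v̄ × d × w = 2.768 × 7.35 × 10.50 = 213.6 ft³/s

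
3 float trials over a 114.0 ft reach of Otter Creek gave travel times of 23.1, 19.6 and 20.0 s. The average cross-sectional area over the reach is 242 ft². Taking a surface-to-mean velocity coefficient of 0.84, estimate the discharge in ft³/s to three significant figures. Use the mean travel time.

1110 ft³/s

t̄ = (23.1 + 19.6 + 20.0) / 3 = 20.9 s
v_surface = L / t̄ = 114.0 / 20.9 = 5.455 ft/s
v_mean = 0.84 × 5.455 = 4.582 ft/s
Q = A × v_mean = 242 × 4.582 = 1109 ft³/s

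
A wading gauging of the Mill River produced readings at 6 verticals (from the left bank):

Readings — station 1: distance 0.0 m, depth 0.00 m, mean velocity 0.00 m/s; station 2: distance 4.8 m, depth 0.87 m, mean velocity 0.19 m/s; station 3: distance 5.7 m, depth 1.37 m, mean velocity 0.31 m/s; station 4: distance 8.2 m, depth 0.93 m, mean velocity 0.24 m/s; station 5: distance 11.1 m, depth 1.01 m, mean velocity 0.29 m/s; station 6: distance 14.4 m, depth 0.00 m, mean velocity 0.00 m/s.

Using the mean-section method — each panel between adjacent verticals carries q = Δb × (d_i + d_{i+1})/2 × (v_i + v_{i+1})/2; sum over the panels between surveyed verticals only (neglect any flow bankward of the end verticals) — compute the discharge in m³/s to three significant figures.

Panel 1-2: Δb = 4.8 m, d̄ = (0.00+0.87)/2 = 0.435, v̄ = (0.00+0.19)/2 = 0.095 → q = 4.8×0.435×0.095 = 0.1984 m³/s
Panel 2-3: Δb = 0.9 m, d̄ = (0.87+1.37)/2 = 1.12, v̄ = (0.19+0.31)/2 = 0.25 → q = 0.9×1.12×0.25 = 0.2520 m³/s
Panel 3-4: Δb = 2.5 m, d̄ = (1.37+0.93)/2 = 1.15, v̄ = (0.31+0.24)/2 = 0.275 → q = 2.5×1.15×0.275 = 0.7906 m³/s
Panel 4-5: Δb = 2.9 m, d̄ = (0.93+1.01)/2 = 0.97, v̄ = (0.24+0.29)/2 = 0.265 → q = 2.9×0.97×0.265 = 0.7454 m³/s
Panel 5-6: Δb = 3.3 m, d̄ = (1.01+0.00)/2 = 0.505, v̄ = (0.29+0.00)/2 = 0.145 → q = 3.3×0.505×0.145 = 0.2416 m³/s
Q = Σ q = 2.228 m³/s

2.23 m³/s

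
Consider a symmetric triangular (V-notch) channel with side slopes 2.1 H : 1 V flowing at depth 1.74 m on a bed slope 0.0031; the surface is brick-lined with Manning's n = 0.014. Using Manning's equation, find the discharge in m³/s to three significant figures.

21.5 m³/s

A = z·y² = 2.1×1.74² = 6.358 m²
P = 2y√(1+z²) = 2×1.74×√(1+2.1²) = 8.094 m
R = A/P = 6.358/8.094 = 0.7855 m
Q = (1/n)·A·R^(2/3)·S^(1/2) = (1/0.014) × 6.358 × 0.7855^(2/3) × 0.0031^(1/2) = 21.53 m³/s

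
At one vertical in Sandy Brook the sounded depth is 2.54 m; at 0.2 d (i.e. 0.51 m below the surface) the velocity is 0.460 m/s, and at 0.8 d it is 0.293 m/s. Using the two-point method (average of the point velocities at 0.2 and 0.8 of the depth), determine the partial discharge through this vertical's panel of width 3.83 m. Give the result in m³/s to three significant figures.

v̄ = (0.460 + 0.293) / 2 = 0.3765 m/s
q = v̄ × d × w = 0.3765 × 2.54 × 3.83 = 3.663 m³/s

3.66 m³/s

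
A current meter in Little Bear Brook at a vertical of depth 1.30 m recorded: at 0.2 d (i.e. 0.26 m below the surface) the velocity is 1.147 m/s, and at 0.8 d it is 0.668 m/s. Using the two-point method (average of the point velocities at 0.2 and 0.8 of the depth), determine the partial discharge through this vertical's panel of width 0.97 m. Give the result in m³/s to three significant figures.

1.14 m³/s

v̄ = (1.147 + 0.668) / 2 = 0.9075 m/s
q = v̄ × d × w = 0.9075 × 1.30 × 0.97 = 1.144 m³/s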